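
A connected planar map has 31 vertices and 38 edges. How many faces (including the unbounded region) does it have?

9

Euler's formula for a connected plane graph: V − E + F = 2, so F = 2 − 31 + 38 = 9.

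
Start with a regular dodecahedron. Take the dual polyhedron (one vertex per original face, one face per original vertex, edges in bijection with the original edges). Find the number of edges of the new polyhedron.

30

The base solid has V = 20, E = 30, F = 12.
The dual swaps V and F and preserves E: V′ = F = 12, E′ = E = 30, F′ = V = 20.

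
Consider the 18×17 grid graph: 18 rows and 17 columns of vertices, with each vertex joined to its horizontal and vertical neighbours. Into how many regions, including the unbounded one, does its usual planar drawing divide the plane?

The grid has V = 18·17 = 306 vertices and E = 18·16 + 17·17 = 577 edges.
F = 2 − V + E = 2 − 306 + 577 = 273.

273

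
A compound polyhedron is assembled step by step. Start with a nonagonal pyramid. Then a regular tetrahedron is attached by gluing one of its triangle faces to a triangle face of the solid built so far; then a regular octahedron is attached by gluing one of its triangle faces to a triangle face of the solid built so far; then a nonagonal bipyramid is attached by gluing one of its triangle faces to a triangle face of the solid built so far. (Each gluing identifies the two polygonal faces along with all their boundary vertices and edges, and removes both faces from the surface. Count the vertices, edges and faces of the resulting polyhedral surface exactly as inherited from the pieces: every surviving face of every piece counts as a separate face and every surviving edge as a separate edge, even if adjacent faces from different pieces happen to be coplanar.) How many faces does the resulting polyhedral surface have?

A nonagonal pyramid: V=10, E=18, F=10.
Attach a regular tetrahedron (V=4, E=6, F=4) along a 3-gon: merge 3 vertices and 3 edges, delete both glued faces → V=11, E=21, F=12.
Attach a regular octahedron (V=6, E=12, F=8) along a 3-gon: merge 3 vertices and 3 edges, delete both glued faces → V=14, E=30, F=18.
Attach a nonagonal bipyramid (V=11, E=27, F=18) along a 3-gon: merge 3 vertices and 3 edges, delete both glued faces → V=22, E=54, F=34.
Check: V − E + F = 22 − 54 + 34 = 2.

34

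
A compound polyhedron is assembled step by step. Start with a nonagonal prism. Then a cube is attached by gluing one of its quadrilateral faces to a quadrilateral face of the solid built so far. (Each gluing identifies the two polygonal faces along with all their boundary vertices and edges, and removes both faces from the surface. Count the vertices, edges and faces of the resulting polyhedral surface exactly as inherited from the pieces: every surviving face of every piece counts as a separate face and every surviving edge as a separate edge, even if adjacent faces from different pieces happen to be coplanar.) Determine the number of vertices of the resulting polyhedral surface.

22

A nonagonal prism: V=18, E=27, F=11.
Attach a cube (V=8, E=12, F=6) along a 4-gon: merge 4 vertices and 4 edges, delete both glued faces → V=22, E=35, F=15.
Check: V − E + F = 22 − 35 + 15 = 2.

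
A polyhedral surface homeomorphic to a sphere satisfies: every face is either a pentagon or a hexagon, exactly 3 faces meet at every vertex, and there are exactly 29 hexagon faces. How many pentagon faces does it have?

Let x be the number of pentagons; then F = 29 + x.
Edge–face incidences: 2E = 6·29 + 5·x = 174 + 5x.
Every vertex has degree 3, so 3V = 2E.
Euler: V − E + F = 2 ⇒ (2E)/3 − E + (29 + x) = 2.
Multiply by 6: 2·(2E) − 3·(2E) + 6·(29 + x) = 12, i.e. 174 + 6x − (174 + 5x) = 12.
Collecting terms: x = 12.
Then 2E = 174 + 5·12 = 234, so E = 117, V = 2E/3 = 78, F = 29 + 12 = 41.

12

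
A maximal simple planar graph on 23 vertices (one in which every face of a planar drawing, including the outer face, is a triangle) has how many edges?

In a plane triangulation 3F = 2E and V − E + F = 2, so E = 3V − 6 = 3·23 − 6 = 63.

63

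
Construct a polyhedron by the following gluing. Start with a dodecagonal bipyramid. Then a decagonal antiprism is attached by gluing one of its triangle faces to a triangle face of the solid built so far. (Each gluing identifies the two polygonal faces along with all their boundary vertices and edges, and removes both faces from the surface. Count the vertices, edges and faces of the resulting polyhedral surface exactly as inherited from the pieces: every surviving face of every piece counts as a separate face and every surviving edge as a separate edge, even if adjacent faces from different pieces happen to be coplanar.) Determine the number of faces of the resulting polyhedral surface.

44

A dodecagonal bipyramid: V=14, E=36, F=24.
Attach a decagonal antiprism (V=20, E=40, F=22) along a 3-gon: merge 3 vertices and 3 edges, delete both glued faces → V=31, E=73, F=44.
Check: V − E + F = 31 − 73 + 44 = 2.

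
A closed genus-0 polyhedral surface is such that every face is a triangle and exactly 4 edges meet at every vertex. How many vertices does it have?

6

Each face has 3 edges and each edge borders two faces, so 2E = 3F.
Each vertex has degree 4, so 4V = 2E and hence V = 3F/4.
Euler: V − E + F = 2 ⇒ (3F/4) − (3F/2) + F = 2.
Multiply by 8: (6 − 12 + 8)F = 16, i.e. 2F = 16.
So F = 8, E = 3·8/2 = 12, V = 3·8/4 = 6.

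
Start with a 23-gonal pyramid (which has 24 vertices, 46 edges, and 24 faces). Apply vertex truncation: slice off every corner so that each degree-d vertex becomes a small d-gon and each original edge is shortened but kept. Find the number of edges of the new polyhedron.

Truncation replaces each original edge-end by a new vertex, so V′ = 2E = 92.
Each original edge survives, and each old vertex of degree d contributes d new edges; summing degrees gives Σd = 2E, so E′ = E + 2E = 3E = 138.
Each original face survives and each original vertex becomes one new face: F′ = F + V = 48.

138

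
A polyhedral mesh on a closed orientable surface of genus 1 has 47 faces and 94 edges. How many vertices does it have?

For a closed orientable surface of genus 1, χ = 2 − 2·1 = 0.
V = 0 + E − F = 0 + 94 − 47 = 47.

47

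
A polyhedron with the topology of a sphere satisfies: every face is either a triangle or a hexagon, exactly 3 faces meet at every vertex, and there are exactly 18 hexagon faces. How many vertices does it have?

40

Let x be the number of triangles; then F = 18 + x.
Edge–face incidences: 2E = 6·18 + 3·x = 108 + 3x.
Every vertex has degree 3, so 3V = 2E.
Euler: V − E + F = 2 ⇒ (2E)/3 − E + (18 + x) = 2.
Multiply by 6: 2·(2E) − 3·(2E) + 6·(18 + x) = 12, i.e. 108 + 6x − (108 + 3x) = 12.
Collecting terms: 3x = 12, so x = 4.
Then 2E = 108 + 3·4 = 120, so E = 60, V = 2E/3 = 40, F = 18 + 4 = 22.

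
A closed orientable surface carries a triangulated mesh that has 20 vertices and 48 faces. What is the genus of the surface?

Every face is a triangle, so 2E = 3·48 = 144, giving E = 72.
χ = V − E + F = 20 − 72 + 48 = -4.
For a closed orientable surface χ = 2 − 2g, so g = (2 − (-4))/2 = 3.

3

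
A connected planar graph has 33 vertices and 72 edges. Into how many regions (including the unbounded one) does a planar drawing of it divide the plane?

41

Euler's formula for a connected plane graph: V − E + F = 2, so F = 2 − 33 + 72 = 41.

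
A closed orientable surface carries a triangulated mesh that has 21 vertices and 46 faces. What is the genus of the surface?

Every face is a triangle, so 2E = 3·46 = 138, giving E = 69.
χ = V − E + F = 21 − 69 + 46 = -2.
For a closed orientable surface χ = 2 − 2g, so g = (2 − (-2))/2 = 2.

2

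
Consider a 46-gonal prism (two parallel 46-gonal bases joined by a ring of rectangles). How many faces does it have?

A prism on an n-gon has two n-gon bases and n rectangular sides: V = 2·46 = 92, E = 3·46 = 138, F = 46 + 2 = 48.

48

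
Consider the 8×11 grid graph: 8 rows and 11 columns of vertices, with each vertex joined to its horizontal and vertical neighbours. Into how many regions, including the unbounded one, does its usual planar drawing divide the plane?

The grid has V = 8·11 = 88 vertices and E = 8·10 + 11·7 = 157 edges.
F = 2 − V + E = 2 − 88 + 157 = 71.

71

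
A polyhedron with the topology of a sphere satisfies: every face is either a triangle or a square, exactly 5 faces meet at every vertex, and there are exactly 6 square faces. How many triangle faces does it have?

Let x be the number of triangles; then F = 6 + x.
Edge–face incidences: 2E = 4·6 + 3·x = 24 + 3x.
Every vertex has degree 5, so 5V = 2E.
Euler: V − E + F = 2 ⇒ (2E)/5 − E + (6 + x) = 2.
Multiply by 10: 2·(2E) − 5·(2E) + 10·(6 + x) = 20, i.e. 60 + 10x − 3·(24 + 3x) = 20.
Collecting terms: x − 12 = 20, so x = 32.
Then 2E = 24 + 3·32 = 120, so E = 60, V = 2E/5 = 24, F = 6 + 32 = 38.

32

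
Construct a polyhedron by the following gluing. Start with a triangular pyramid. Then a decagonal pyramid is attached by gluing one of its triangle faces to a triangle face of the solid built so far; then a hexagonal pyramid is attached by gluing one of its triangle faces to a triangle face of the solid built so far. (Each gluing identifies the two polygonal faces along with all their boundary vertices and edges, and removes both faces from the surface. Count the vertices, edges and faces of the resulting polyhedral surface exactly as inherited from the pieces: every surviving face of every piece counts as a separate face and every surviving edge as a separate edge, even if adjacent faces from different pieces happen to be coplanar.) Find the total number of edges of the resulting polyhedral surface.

32

A triangular pyramid: V=4, E=6, F=4.
Attach a decagonal pyramid (V=11, E=20, F=11) along a 3-gon: merge 3 vertices and 3 edges, delete both glued faces → V=12, E=23, F=13.
Attach a hexagonal pyramid (V=7, E=12, F=7) along a 3-gon: merge 3 vertices and 3 edges, delete both glued faces → V=16, E=32, F=18.
Check: V − E + F = 16 − 32 + 18 = 2.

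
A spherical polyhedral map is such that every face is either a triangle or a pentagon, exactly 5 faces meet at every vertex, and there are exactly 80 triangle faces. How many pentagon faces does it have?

Let x be the number of pentagons; then F = 80 + x.
Edge–face incidences: 2E = 3·80 + 5·x = 240 + 5x.
Every vertex has degree 5, so 5V = 2E.
Euler: V − E + F = 2 ⇒ (2E)/5 − E + (80 + x) = 2.
Multiply by 10: 2·(2E) − 5·(2E) + 10·(80 + x) = 20, i.e. 800 + 10x − 3·(240 + 5x) = 20.
Collecting terms: −5x + 80 = 20, so −5x = −60, so x = 12.
Then 2E = 240 + 5·12 = 300, so E = 150, V = 2E/5 = 60, F = 80 + 12 = 92.

12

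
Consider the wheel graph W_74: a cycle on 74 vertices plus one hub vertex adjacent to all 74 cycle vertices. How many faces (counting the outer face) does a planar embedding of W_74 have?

W_74 has V = 74 + 1 = 75 vertices and E = 2·74 = 148 edges.
By Euler's formula F = 2 − V + E = 2 − 75 + 148 = 75.

75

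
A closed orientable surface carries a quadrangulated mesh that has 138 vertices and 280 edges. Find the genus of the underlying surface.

Every face is a square and each edge borders two faces, so 4F = 2·280, giving F = 140.
χ = V − E + F = 138 − 280 + 140 = -2.
For a closed orientable surface χ = 2 − 2g, so g = (2 − (-2))/2 = 2.

2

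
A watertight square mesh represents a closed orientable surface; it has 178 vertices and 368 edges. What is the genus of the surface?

Every face is a square and each edge borders two faces, so 4F = 2·368, giving F = 184.
χ = V − E + F = 178 − 368 + 184 = -6.
For a closed orientable surface χ = 2 − 2g, so g = (2 − (-6))/2 = 4.

4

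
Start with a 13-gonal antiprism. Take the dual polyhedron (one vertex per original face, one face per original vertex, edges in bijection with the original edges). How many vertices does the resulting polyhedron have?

28

The base solid has V = 26, E = 52, F = 28.
The dual swaps V and F and preserves E: V′ = F = 28, E′ = E = 52, F′ = V = 26.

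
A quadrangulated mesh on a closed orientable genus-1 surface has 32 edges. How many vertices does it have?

16

χ = 2 − 2·1 = 0, and every face is a square so 4F = 2E.
F = 2E/4 = 16. Then V = 0 + E − F = 0 + 32 − 16 = 16.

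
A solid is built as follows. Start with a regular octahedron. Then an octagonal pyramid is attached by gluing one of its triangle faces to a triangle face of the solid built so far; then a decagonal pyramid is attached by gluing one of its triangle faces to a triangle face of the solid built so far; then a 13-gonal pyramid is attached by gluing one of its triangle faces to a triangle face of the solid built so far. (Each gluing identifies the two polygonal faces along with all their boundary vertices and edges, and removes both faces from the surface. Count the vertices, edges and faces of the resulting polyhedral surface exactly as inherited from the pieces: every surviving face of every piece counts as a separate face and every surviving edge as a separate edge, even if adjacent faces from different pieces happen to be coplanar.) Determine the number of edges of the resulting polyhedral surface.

A regular octahedron: V=6, E=12, F=8.
Attach an octagonal pyramid (V=9, E=16, F=9) along a 3-gon: merge 3 vertices and 3 edges, delete both glued faces → V=12, E=25, F=15.
Attach a decagonal pyramid (V=11, E=20, F=11) along a 3-gon: merge 3 vertices and 3 edges, delete both glued faces → V=20, E=42, F=24.
Attach a 13-gonal pyramid (V=14, E=26, F=14) along a 3-gon: merge 3 vertices and 3 edges, delete both glued faces → V=31, E=65, F=36.
Check: V − E + F = 31 − 65 + 36 = 2.

65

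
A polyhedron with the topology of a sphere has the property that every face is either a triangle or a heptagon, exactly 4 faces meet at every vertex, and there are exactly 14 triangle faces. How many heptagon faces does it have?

2

Let x be the number of heptagons; then F = 14 + x.
Edge–face incidences: 2E = 3·14 + 7·x = 42 + 7x.
Every vertex has degree 4, so 4V = 2E.
Euler: V − E + F = 2 ⇒ (2E)/4 − E + (14 + x) = 2.
Multiply by 8: 2·(2E) − 4·(2E) + 8·(14 + x) = 16, i.e. 112 + 8x − 2·(42 + 7x) = 16.
Collecting terms: −6x + 28 = 16, so −6x = −12, so x = 2.
Then 2E = 42 + 7·2 = 56, so E = 28, V = 2E/4 = 14, F = 14 + 2 = 16.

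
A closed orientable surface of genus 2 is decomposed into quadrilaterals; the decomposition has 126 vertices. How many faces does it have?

χ = 2 − 2·2 = -2, and every face is a square so 4F = 2E.
V − E + F = -2 with E = 4F/2 gives 126 − (4/2 − 1)·F = -2, so F = 128 and E = 256.

128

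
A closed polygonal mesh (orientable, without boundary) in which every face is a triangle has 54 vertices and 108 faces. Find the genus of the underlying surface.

1

Every face is a triangle, so 2E = 3·108 = 324, giving E = 162.
χ = V − E + F = 54 − 162 + 108 = 0.
For a closed orientable surface χ = 2 − 2g, so g = (2 − (0))/2 = 1.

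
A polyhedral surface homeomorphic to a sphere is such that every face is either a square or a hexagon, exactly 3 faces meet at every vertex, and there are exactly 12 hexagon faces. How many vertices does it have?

Let x be the number of squares; then F = 12 + x.
Edge–face incidences: 2E = 6·12 + 4·x = 72 + 4x.
Every vertex has degree 3, so 3V = 2E.
Euler: V − E + F = 2 ⇒ (2E)/3 − E + (12 + x) = 2.
Multiply by 6: 2·(2E) − 3·(2E) + 6·(12 + x) = 12, i.e. 72 + 6x − (72 + 4x) = 12.
Collecting terms: 2x = 12, so x = 6.
Then 2E = 72 + 4·6 = 96, so E = 48, V = 2E/3 = 32, F = 12 + 6 = 18.

32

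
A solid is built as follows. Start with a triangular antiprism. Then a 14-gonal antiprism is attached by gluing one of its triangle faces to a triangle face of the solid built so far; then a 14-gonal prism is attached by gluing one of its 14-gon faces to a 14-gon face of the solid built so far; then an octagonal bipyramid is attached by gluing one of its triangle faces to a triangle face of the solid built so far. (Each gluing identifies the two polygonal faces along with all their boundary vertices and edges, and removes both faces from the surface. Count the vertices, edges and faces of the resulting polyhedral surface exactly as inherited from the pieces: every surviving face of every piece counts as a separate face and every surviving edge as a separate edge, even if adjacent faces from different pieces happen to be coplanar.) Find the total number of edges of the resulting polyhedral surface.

A triangular antiprism: V=6, E=12, F=8.
Attach a 14-gonal antiprism (V=28, E=56, F=30) along a 3-gon: merge 3 vertices and 3 edges, delete both glued faces → V=31, E=65, F=36.
Attach a 14-gonal prism (V=28, E=42, F=16) along a 14-gon: merge 14 vertices and 14 edges, delete both glued faces → V=45, E=93, F=50.
Attach an octagonal bipyramid (V=10, E=24, F=16) along a 3-gon: merge 3 vertices and 3 edges, delete both glued faces → V=52, E=114, F=64.
Check: V − E + F = 52 − 114 + 64 = 2.

114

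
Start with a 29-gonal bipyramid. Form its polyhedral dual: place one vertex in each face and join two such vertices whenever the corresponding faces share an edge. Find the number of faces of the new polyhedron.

The base solid has V = 31, E = 87, F = 58.
The dual swaps V and F and preserves E: V′ = F = 58, E′ = E = 87, F′ = V = 31.

31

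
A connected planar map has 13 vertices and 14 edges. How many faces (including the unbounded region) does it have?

Euler's formula for a connected plane graph: V − E + F = 2, so F = 2 − 13 + 14 = 3.

3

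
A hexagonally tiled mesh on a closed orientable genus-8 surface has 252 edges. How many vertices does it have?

154

χ = 2 − 2·8 = -14, and every face is a hexagon so 6F = 2E.
F = 2E/6 = 84. Then V = -14 + E − F = -14 + 252 − 84 = 154.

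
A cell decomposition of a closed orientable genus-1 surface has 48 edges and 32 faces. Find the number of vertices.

For a closed orientable surface of genus 1, χ = 2 − 2·1 = 0.
V = 0 + E − F = 0 + 48 − 32 = 16.

16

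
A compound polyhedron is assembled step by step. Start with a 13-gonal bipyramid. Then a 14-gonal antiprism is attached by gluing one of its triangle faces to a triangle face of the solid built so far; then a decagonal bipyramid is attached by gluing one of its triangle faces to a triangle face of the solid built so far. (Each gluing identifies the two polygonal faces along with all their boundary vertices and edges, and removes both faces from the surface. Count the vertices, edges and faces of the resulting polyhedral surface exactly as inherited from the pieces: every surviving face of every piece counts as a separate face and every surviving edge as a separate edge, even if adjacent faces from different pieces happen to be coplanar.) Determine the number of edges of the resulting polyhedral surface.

119

A 13-gonal bipyramid: V=15, E=39, F=26.
Attach a 14-gonal antiprism (V=28, E=56, F=30) along a 3-gon: merge 3 vertices and 3 edges, delete both glued faces → V=40, E=92, F=54.
Attach a decagonal bipyramid (V=12, E=30, F=20) along a 3-gon: merge 3 vertices and 3 edges, delete both glued faces → V=49, E=119, F=72.
Check: V − E + F = 49 − 119 + 72 = 2.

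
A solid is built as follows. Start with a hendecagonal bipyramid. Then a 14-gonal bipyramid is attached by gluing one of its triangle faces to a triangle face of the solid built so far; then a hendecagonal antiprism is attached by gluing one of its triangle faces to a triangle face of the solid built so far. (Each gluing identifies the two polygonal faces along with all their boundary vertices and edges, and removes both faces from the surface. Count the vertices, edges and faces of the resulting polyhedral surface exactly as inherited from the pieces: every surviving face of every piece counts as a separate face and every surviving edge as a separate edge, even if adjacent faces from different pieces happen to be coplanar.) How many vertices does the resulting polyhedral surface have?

A hendecagonal bipyramid: V=13, E=33, F=22.
Attach a 14-gonal bipyramid (V=16, E=42, F=28) along a 3-gon: merge 3 vertices and 3 edges, delete both glued faces → V=26, E=72, F=48.
Attach a hendecagonal antiprism (V=22, E=44, F=24) along a 3-gon: merge 3 vertices and 3 edges, delete both glued faces → V=45, E=113, F=70.
Check: V − E + F = 45 − 113 + 70 = 2.

45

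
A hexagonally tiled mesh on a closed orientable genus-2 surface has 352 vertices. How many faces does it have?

χ = 2 − 2·2 = -2, and every face is a hexagon so 6F = 2E.
V − E + F = -2 with E = 6F/2 gives 352 − (6/2 − 1)·F = -2, so F = 177 and E = 531.

177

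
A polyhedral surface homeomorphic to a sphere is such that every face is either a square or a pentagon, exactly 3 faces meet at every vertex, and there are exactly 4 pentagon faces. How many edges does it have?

18

Let x be the number of squares; then F = 4 + x.
Edge–face incidences: 2E = 5·4 + 4·x = 20 + 4x.
Every vertex has degree 3, so 3V = 2E.
Euler: V − E + F = 2 ⇒ (2E)/3 − E + (4 + x) = 2.
Multiply by 6: 2·(2E) − 3·(2E) + 6·(4 + x) = 12, i.e. 24 + 6x − (20 + 4x) = 12.
Collecting terms: 2x + 4 = 12, so 2x = 8, so x = 4.
Then 2E = 20 + 4·4 = 36, so E = 18, V = 2E/3 = 12, F = 4 + 4 = 8.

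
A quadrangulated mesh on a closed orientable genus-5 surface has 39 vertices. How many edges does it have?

94

χ = 2 − 2·5 = -8, and every face is a square so 4F = 2E.
V − E + F = -8 with E = 4F/2 gives 39 − (4/2 − 1)·F = -8, so F = 47 and E = 94.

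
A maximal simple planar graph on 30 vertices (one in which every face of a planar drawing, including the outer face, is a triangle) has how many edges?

84

In a plane triangulation 3F = 2E and V − E + F = 2, so E = 3V − 6 = 3·30 − 6 = 84.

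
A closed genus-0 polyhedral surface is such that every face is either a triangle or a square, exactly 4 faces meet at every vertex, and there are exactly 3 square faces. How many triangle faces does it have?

8

Let x be the number of triangles; then F = 3 + x.
Edge–face incidences: 2E = 4·3 + 3·x = 12 + 3x.
Every vertex has degree 4, so 4V = 2E.
Euler: V − E + F = 2 ⇒ (2E)/4 − E + (3 + x) = 2.
Multiply by 8: 2·(2E) − 4·(2E) + 8·(3 + x) = 16, i.e. 24 + 8x − 2·(12 + 3x) = 16.
Collecting terms: 2x = 16, so x = 8.
Then 2E = 12 + 3·8 = 36, so E = 18, V = 2E/4 = 9, F = 3 + 8 = 11.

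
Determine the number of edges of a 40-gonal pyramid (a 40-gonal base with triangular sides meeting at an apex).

80

A pyramid on an n-gon base has one n-gon and n triangles: V = 40 + 1 = 41, E = 2·40 = 80, F = 40 + 1 = 41.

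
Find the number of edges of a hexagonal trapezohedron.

24

The n-trapezohedron (dual of the n-antiprism) has V = 2·6 + 2 = 14, E = 4·6 = 24, F = 2·6 = 12.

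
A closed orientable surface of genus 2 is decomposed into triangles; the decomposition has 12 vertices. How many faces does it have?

χ = 2 − 2·2 = -2, and every face is a triangle so 3F = 2E.
V − E + F = -2 with E = 3F/2 gives 12 − (3/2 − 1)·F = -2, so F = 28 and E = 42.

28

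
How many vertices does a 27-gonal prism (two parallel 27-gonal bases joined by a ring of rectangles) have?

54

A prism on an n-gon has two n-gon bases and n rectangular sides: V = 2·27 = 54, E = 3·27 = 81, F = 27 + 2 = 29.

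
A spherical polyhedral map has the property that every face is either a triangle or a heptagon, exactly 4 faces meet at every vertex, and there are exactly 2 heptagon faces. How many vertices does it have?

Let x be the number of triangles; then F = 2 + x.
Edge–face incidences: 2E = 7·2 + 3·x = 14 + 3x.
Every vertex has degree 4, so 4V = 2E.
Euler: V − E + F = 2 ⇒ (2E)/4 − E + (2 + x) = 2.
Multiply by 8: 2·(2E) − 4·(2E) + 8·(2 + x) = 16, i.e. 16 + 8x − 2·(14 + 3x) = 16.
Collecting terms: 2x − 12 = 16, so 2x = 28, so x = 14.
Then 2E = 14 + 3·14 = 56, so E = 28, V = 2E/4 = 14, F = 2 + 14 = 16.

14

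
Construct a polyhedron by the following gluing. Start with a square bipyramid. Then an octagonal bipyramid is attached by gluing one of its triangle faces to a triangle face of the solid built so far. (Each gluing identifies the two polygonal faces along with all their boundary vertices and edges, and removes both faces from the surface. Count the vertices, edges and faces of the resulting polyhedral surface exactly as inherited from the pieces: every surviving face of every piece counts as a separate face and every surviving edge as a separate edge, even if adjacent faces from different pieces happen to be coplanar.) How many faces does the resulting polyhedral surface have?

A square bipyramid: V=6, E=12, F=8.
Attach an octagonal bipyramid (V=10, E=24, F=16) along a 3-gon: merge 3 vertices and 3 edges, delete both glued faces → V=13, E=33, F=22.
Check: V − E + F = 13 − 33 + 22 = 2.

22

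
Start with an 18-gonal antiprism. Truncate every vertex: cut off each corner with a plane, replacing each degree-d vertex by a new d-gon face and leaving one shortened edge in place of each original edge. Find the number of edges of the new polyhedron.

216

The base solid has V = 36, E = 72, F = 38.
Truncation replaces each original edge-end by a new vertex, so V′ = 2E = 144.
Each original edge survives, and each old vertex of degree d contributes d new edges; summing degrees gives Σd = 2E, so E′ = E + 2E = 3E = 216.
Each original face survives and each original vertex becomes one new face: F′ = F + V = 74.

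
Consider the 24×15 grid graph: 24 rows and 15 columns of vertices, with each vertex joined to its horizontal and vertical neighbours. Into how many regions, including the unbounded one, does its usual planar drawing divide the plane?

323

The grid has V = 24·15 = 360 vertices and E = 24·14 + 15·23 = 681 edges.
F = 2 − V + E = 2 − 360 + 681 = 323.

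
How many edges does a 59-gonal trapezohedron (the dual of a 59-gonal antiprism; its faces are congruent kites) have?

236

The n-trapezohedron (dual of the n-antiprism) has V = 2·59 + 2 = 120, E = 4·59 = 236, F = 2·59 = 118.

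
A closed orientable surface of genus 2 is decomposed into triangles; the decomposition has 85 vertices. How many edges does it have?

χ = 2 − 2·2 = -2, and every face is a triangle so 3F = 2E.
V − E + F = -2 with E = 3F/2 gives 85 − (3/2 − 1)·F = -2, so F = 174 and E = 261.

261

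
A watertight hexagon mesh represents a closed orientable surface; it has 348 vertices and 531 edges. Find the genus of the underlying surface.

4

Every face is a hexagon and each edge borders two faces, so 6F = 2·531, giving F = 177.
χ = V − E + F = 348 − 531 + 177 = -6.
For a closed orientable surface χ = 2 − 2g, so g = (2 − (-6))/2 = 4.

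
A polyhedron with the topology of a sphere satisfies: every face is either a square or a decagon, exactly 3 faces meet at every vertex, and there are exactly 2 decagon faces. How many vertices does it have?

20

Let x be the number of squares; then F = 2 + x.
Edge–face incidences: 2E = 10·2 + 4·x = 20 + 4x.
Every vertex has degree 3, so 3V = 2E.
Euler: V − E + F = 2 ⇒ (2E)/3 − E + (2 + x) = 2.
Multiply by 6: 2·(2E) − 3·(2E) + 6·(2 + x) = 12, i.e. 12 + 6x − (20 + 4x) = 12.
Collecting terms: 2x − 8 = 12, so 2x = 20, so x = 10.
Then 2E = 20 + 4·10 = 60, so E = 30, V = 2E/3 = 20, F = 2 + 10 = 12.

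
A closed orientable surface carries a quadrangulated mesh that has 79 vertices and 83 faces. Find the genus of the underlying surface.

3

Every face is a square, so 2E = 4·83 = 332, giving E = 166.
χ = V − E + F = 79 − 166 + 83 = -4.
For a closed orientable surface χ = 2 − 2g, so g = (2 − (-4))/2 = 3.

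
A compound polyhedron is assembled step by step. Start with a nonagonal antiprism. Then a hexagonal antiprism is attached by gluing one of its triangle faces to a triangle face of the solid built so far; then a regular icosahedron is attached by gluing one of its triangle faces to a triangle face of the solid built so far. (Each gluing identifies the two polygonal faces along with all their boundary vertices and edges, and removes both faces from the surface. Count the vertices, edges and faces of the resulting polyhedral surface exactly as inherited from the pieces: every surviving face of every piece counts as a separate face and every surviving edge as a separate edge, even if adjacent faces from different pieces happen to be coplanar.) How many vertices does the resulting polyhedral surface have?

36

A nonagonal antiprism: V=18, E=36, F=20.
Attach a hexagonal antiprism (V=12, E=24, F=14) along a 3-gon: merge 3 vertices and 3 edges, delete both glued faces → V=27, E=57, F=32.
Attach a regular icosahedron (V=12, E=30, F=20) along a 3-gon: merge 3 vertices and 3 edges, delete both glued faces → V=36, E=84, F=50.
Check: V − E + F = 36 − 84 + 50 = 2.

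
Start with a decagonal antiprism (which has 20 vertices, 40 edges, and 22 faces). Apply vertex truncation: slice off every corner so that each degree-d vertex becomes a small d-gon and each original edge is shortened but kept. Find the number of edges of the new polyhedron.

120

Truncation replaces each original edge-end by a new vertex, so V′ = 2E = 80.
Each original edge survives, and each old vertex of degree d contributes d new edges; summing degrees gives Σd = 2E, so E′ = E + 2E = 3E = 120.
Each original face survives and each original vertex becomes one new face: F′ = F + V = 42.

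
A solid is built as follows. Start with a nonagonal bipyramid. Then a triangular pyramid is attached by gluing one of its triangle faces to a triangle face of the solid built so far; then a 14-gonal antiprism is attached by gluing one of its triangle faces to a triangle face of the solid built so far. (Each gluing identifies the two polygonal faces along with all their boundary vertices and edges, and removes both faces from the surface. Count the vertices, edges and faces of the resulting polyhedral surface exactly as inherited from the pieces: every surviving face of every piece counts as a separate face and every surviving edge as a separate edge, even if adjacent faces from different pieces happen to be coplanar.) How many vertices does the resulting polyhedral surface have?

A nonagonal bipyramid: V=11, E=27, F=18.
Attach a triangular pyramid (V=4, E=6, F=4) along a 3-gon: merge 3 vertices and 3 edges, delete both glued faces → V=12, E=30, F=20.
Attach a 14-gonal antiprism (V=28, E=56, F=30) along a 3-gon: merge 3 vertices and 3 edges, delete both glued faces → V=37, E=83, F=48.
Check: V − E + F = 37 − 83 + 48 = 2.

37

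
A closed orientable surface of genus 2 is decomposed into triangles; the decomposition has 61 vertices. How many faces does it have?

126

χ = 2 − 2·2 = -2, and every face is a triangle so 3F = 2E.
V − E + F = -2 with E = 3F/2 gives 61 − (3/2 − 1)·F = -2, so F = 126 and E = 189.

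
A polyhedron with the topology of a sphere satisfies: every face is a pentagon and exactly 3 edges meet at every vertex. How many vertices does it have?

20

Each face has 5 edges and each edge borders two faces, so 2E = 5F.
Each vertex has degree 3, so 3V = 2E and hence V = 5F/3.
Euler: V − E + F = 2 ⇒ (5F/3) − (5F/2) + F = 2.
Multiply by 6: (10 − 15 + 6)F = 12, i.e. 1F = 12.
So F = 12, E = 5·12/2 = 30, V = 5·12/3 = 20.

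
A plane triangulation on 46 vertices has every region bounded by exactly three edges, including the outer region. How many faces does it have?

88

In a plane triangulation 3F = 2E and V − E + F = 2, so F = 2V − 4 = 2·46 − 4 = 88.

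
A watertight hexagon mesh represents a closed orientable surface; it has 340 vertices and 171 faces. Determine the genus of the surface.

Every face is a hexagon, so 2E = 6·171 = 1026, giving E = 513.
χ = V − E + F = 340 − 513 + 171 = -2.
For a closed orientable surface χ = 2 − 2g, so g = (2 − (-2))/2 = 2.

2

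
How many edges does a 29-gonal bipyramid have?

87

A bipyramid over an n-gon has 2n triangular faces and n + 2 vertices: V = 29 + 2 = 31, E = 3·29 = 87, F = 2·29 = 58.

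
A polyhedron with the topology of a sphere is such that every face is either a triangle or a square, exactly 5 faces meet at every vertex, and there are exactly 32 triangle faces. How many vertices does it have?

24

Let x be the number of squares; then F = 32 + x.
Edge–face incidences: 2E = 3·32 + 4·x = 96 + 4x.
Every vertex has degree 5, so 5V = 2E.
Euler: V − E + F = 2 ⇒ (2E)/5 − E + (32 + x) = 2.
Multiply by 10: 2·(2E) − 5·(2E) + 10·(32 + x) = 20, i.e. 320 + 10x − 3·(96 + 4x) = 20.
Collecting terms: −2x + 32 = 20, so −2x = −12, so x = 6.
Then 2E = 96 + 4·6 = 120, so E = 60, V = 2E/5 = 24, F = 32 + 6 = 38.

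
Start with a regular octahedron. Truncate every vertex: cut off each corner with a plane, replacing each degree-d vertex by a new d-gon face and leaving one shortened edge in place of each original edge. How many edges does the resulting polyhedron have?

The base solid has V = 6, E = 12, F = 8.
Truncation replaces each original edge-end by a new vertex, so V′ = 2E = 24.
Each original edge survives, and each old vertex of degree d contributes d new edges; summing degrees gives Σd = 2E, so E′ = E + 2E = 3E = 36.
Each original face survives and each original vertex becomes one new face: F′ = F + V = 14.

36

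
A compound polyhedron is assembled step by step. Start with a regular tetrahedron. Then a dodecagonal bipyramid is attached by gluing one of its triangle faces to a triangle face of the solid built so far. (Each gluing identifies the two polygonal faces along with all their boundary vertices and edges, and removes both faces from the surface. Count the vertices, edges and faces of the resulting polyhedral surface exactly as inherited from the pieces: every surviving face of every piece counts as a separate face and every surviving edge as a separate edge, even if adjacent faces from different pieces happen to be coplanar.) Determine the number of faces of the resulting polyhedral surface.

26

A regular tetrahedron: V=4, E=6, F=4.
Attach a dodecagonal bipyramid (V=14, E=36, F=24) along a 3-gon: merge 3 vertices and 3 edges, delete both glued faces → V=15, E=39, F=26.
Check: V − E + F = 15 − 39 + 26 = 2.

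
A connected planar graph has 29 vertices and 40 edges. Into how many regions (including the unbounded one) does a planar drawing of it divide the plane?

13

Euler's formula for a connected plane graph: V − E + F = 2, so F = 2 − 29 + 40 = 13.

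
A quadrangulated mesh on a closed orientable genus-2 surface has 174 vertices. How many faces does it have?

176

χ = 2 − 2·2 = -2, and every face is a square so 4F = 2E.
V − E + F = -2 with E = 4F/2 gives 174 − (4/2 − 1)·F = -2, so F = 176 and E = 352.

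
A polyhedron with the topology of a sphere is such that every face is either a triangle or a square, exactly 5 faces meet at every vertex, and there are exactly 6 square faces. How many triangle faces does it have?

32

Let x be the number of triangles; then F = 6 + x.
Edge–face incidences: 2E = 4·6 + 3·x = 24 + 3x.
Every vertex has degree 5, so 5V = 2E.
Euler: V − E + F = 2 ⇒ (2E)/5 − E + (6 + x) = 2.
Multiply by 10: 2·(2E) − 5·(2E) + 10·(6 + x) = 20, i.e. 60 + 10x − 3·(24 + 3x) = 20.
Collecting terms: x − 12 = 20, so x = 32.
Then 2E = 24 + 3·32 = 120, so E = 60, V = 2E/5 = 24, F = 6 + 32 = 38.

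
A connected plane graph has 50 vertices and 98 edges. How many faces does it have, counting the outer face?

Euler's formula for a connected plane graph: V − E + F = 2, so F = 2 − 50 + 98 = 50.

50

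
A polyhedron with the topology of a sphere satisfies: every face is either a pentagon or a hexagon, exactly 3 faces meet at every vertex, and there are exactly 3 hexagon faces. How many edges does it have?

Let x be the number of pentagons; then F = 3 + x.
Edge–face incidences: 2E = 6·3 + 5·x = 18 + 5x.
Every vertex has degree 3, so 3V = 2E.
Euler: V − E + F = 2 ⇒ (2E)/3 − E + (3 + x) = 2.
Multiply by 6: 2·(2E) − 3·(2E) + 6·(3 + x) = 12, i.e. 18 + 6x − (18 + 5x) = 12.
Collecting terms: x = 12.
Then 2E = 18 + 5·12 = 78, so E = 39, V = 2E/3 = 26, F = 3 + 12 = 15.

39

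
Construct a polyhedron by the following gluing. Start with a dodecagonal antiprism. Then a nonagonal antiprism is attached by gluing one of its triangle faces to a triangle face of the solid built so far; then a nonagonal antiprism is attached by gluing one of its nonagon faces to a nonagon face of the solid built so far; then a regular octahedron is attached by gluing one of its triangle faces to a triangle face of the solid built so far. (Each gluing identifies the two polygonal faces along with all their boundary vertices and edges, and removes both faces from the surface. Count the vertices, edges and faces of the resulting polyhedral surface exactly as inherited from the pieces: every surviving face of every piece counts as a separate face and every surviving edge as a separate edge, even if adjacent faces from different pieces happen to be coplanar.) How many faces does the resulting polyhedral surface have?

68

A dodecagonal antiprism: V=24, E=48, F=26.
Attach a nonagonal antiprism (V=18, E=36, F=20) along a 3-gon: merge 3 vertices and 3 edges, delete both glued faces → V=39, E=81, F=44.
Attach a nonagonal antiprism (V=18, E=36, F=20) along a 9-gon: merge 9 vertices and 9 edges, delete both glued faces → V=48, E=108, F=62.
Attach a regular octahedron (V=6, E=12, F=8) along a 3-gon: merge 3 vertices and 3 edges, delete both glued faces → V=51, E=117, F=68.
Check: V − E + F = 51 − 117 + 68 = 2.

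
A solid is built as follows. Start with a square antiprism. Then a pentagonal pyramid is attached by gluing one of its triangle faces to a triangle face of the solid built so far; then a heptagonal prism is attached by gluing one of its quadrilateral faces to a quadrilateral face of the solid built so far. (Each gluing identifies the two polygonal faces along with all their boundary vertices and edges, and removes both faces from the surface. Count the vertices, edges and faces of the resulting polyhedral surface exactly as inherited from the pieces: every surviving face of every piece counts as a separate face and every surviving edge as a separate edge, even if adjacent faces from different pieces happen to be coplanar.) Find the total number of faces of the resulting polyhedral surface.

21

A square antiprism: V=8, E=16, F=10.
Attach a pentagonal pyramid (V=6, E=10, F=6) along a 3-gon: merge 3 vertices and 3 edges, delete both glued faces → V=11, E=23, F=14.
Attach a heptagonal prism (V=14, E=21, F=9) along a 4-gon: merge 4 vertices and 4 edges, delete both glued faces → V=21, E=40, F=21.
Check: V − E + F = 21 − 40 + 21 = 2.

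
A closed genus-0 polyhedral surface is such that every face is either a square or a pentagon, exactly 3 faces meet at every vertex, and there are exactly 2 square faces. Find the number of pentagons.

8

Let x be the number of pentagons; then F = 2 + x.
Edge–face incidences: 2E = 4·2 + 5·x = 8 + 5x.
Every vertex has degree 3, so 3V = 2E.
Euler: V − E + F = 2 ⇒ (2E)/3 − E + (2 + x) = 2.
Multiply by 6: 2·(2E) − 3·(2E) + 6·(2 + x) = 12, i.e. 12 + 6x − (8 + 5x) = 12.
Collecting terms: x + 4 = 12, so x = 8.
Then 2E = 8 + 5·8 = 48, so E = 24, V = 2E/3 = 16, F = 2 + 8 = 10.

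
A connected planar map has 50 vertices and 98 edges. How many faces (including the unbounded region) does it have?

50

Euler's formula for a connected plane graph: V − E + F = 2, so F = 2 − 50 + 98 = 50.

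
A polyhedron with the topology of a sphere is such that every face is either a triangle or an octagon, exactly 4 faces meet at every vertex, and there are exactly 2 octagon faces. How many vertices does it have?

16

Let x be the number of triangles; then F = 2 + x.
Edge–face incidences: 2E = 8·2 + 3·x = 16 + 3x.
Every vertex has degree 4, so 4V = 2E.
Euler: V − E + F = 2 ⇒ (2E)/4 − E + (2 + x) = 2.
Multiply by 8: 2·(2E) − 4·(2E) + 8·(2 + x) = 16, i.e. 16 + 8x − 2·(16 + 3x) = 16.
Collecting terms: 2x − 16 = 16, so 2x = 32, so x = 16.
Then 2E = 16 + 3·16 = 64, so E = 32, V = 2E/4 = 16, F = 2 + 16 = 18.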